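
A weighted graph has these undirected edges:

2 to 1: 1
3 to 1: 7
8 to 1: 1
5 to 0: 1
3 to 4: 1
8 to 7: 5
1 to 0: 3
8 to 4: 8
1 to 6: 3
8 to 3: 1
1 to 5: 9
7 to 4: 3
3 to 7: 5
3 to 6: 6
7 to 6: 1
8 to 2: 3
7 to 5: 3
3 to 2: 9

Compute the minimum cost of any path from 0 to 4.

6

Shortest distances from 0:
0: 0
5: 1  (via 0)
1: 3  (via 0)
2: 4  (via 1)
7: 4  (via 5)
8: 4  (via 1)
3: 5  (via 8)
6: 5  (via 7)
4: 6  (via 3)
Shortest route: 0–1–8–3–4 = 6.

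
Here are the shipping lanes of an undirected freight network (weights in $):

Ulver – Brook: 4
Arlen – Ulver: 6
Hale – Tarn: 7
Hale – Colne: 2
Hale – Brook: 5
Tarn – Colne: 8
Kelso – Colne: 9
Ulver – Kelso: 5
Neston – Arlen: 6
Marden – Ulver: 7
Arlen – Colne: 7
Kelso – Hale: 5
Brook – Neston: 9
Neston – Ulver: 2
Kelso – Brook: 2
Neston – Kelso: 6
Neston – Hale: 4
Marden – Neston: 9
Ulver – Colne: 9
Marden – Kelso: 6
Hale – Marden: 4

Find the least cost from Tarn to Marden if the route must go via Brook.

$20

Best Tarn to Brook: Tarn–Hale–Brook costing 12
Best Brook to Marden: Brook–Kelso–Marden costing 8
Total via Brook: 12 + 8 = $20.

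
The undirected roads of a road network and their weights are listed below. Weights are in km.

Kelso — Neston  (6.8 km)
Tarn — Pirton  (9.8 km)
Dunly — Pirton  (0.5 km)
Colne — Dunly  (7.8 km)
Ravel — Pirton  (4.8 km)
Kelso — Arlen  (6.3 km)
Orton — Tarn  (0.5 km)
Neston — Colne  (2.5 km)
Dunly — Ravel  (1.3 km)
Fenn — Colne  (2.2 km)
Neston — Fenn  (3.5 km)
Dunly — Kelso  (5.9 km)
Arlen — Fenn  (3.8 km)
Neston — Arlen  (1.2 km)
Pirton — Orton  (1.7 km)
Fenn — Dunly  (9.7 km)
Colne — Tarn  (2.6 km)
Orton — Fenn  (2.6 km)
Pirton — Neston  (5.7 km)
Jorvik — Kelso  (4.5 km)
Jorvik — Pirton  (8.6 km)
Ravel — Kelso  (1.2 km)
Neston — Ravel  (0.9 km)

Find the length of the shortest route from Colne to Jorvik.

Compare a few routes:
Colne - Tarn - Orton - Pirton - Dunly - Ravel - Kelso - Jorvik: 2.6+0.5+1.7+0.5+1.3+1.2+4.5 = 12.3
Colne - Neston - Ravel - Kelso - Jorvik: 2.5+0.9+1.2+4.5 = 9.1
The minimum is 9.1 km via Colne - Neston - Ravel - Kelso - Jorvik.

9.1 km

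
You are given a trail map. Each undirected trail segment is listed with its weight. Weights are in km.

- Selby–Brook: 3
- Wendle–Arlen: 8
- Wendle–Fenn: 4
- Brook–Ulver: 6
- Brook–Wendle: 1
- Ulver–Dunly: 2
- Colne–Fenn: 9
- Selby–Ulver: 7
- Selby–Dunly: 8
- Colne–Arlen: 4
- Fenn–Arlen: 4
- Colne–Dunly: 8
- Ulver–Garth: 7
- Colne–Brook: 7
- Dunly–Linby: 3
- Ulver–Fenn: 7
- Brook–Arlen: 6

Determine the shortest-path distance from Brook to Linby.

Running Dijkstra from Brook:
Brook: 0
Wendle: 1  (via Brook)
Selby: 3  (via Brook)
Fenn: 5  (via Wendle)
Arlen: 6  (via Brook)
Ulver: 6  (via Brook)
Colne: 7  (via Brook)
Dunly: 8  (via Ulver)
Linby: 11  (via Dunly)
Shortest route: Brook–Ulver–Dunly–Linby = 11 km.

11 km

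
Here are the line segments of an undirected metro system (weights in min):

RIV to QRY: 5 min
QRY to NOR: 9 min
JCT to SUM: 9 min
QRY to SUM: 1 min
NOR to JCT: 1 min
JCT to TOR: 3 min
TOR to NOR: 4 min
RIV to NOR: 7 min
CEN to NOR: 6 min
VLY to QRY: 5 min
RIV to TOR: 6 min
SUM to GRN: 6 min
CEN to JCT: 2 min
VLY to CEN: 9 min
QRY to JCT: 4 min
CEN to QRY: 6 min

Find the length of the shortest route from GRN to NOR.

12 min

Shortest distances from GRN:
GRN: 0
SUM: 6  (via GRN)
QRY: 7  (via SUM)
JCT: 11  (via QRY)
VLY: 12  (via QRY)
NOR: 12  (via JCT)
Shortest route: GRN → SUM → QRY → JCT → NOR = 12 min.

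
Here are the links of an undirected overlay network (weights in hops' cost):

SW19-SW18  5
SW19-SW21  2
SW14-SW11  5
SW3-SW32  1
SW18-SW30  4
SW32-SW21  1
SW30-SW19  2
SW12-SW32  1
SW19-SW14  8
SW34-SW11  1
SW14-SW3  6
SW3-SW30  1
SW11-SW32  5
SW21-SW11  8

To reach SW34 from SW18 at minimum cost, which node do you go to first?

SW30

Enumerating some paths:
SW18–SW19–SW21–SW32–SW11–SW34: 5+2+1+5+1 = 14
SW18–SW30–SW3–SW32–SW11–SW34: 4+1+1+5+1 = 12
The minimum is 12 hops' cost via SW18–SW30–SW3–SW32–SW11–SW34.
So from SW18 the first move is to SW30.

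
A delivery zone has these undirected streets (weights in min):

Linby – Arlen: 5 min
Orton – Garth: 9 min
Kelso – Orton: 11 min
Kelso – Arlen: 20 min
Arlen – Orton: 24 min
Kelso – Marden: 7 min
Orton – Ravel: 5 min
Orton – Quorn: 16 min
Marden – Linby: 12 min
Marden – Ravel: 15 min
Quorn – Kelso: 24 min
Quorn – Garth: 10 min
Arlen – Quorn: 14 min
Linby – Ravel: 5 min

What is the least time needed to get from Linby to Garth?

19 min

Settle nodes by increasing distance from Linby:
Linby: 0
Ravel: 5  (via Linby)
Arlen: 5  (via Linby)
Orton: 10  (via Ravel)
Marden: 12  (via Linby)
Quorn: 19  (via Arlen)
Garth: 19  (via Orton)
Shortest route: Linby–Ravel–Orton–Garth = 19 min.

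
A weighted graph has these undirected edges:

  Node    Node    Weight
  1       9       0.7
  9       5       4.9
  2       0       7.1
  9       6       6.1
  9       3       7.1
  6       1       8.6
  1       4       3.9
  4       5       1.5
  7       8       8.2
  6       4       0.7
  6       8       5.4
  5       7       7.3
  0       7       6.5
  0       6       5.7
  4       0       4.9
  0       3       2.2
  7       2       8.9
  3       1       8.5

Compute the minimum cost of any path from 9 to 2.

16.4

Enumerating some paths:
9 - 3 - 0 - 2: 7.1+2.2+7.1 = 16.4
9 - 1 - 4 - 6 - 0 - 2: 0.7+3.9+0.7+5.7+7.1 = 18.1
9 - 1 - 4 - 0 - 2: 0.7+3.9+4.9+7.1 = 16.6
The minimum is 16.4 via 9 - 3 - 0 - 2.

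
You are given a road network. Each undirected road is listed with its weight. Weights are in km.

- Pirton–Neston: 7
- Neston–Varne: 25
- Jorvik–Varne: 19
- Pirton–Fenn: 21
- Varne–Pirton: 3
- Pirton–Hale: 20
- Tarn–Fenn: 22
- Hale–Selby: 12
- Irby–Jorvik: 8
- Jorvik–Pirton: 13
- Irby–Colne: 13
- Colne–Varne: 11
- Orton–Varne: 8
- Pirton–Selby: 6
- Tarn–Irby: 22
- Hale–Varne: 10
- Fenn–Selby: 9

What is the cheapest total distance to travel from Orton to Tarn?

Compare a few routes:
Orton → Varne → Pirton → Selby → Fenn → Tarn: 8+3+6+9+22 = 48
Orton → Varne → Colne → Irby → Tarn: 8+11+13+22 = 54
The minimum is 48 km via Orton → Varne → Pirton → Selby → Fenn → Tarn.

48 km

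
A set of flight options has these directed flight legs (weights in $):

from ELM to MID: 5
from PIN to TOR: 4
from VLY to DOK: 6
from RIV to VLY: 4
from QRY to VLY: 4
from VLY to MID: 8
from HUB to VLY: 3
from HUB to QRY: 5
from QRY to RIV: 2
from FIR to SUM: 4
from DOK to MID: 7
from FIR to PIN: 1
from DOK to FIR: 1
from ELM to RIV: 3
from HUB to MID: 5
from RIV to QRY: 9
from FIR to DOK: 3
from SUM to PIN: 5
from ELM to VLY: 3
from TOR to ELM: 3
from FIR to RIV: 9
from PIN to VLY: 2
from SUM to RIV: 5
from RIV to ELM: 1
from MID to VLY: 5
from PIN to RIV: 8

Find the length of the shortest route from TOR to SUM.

Shortest distances from TOR:
TOR: 0
ELM: 3  (via TOR)
RIV: 6  (via ELM)
VLY: 6  (via ELM)
MID: 8  (via ELM)
DOK: 12  (via VLY)
FIR: 13  (via DOK)
PIN: 14  (via FIR)
QRY: 15  (via RIV)
SUM: 17  (via FIR)
Shortest route: TOR–ELM–VLY–DOK–FIR–SUM = $17.

$17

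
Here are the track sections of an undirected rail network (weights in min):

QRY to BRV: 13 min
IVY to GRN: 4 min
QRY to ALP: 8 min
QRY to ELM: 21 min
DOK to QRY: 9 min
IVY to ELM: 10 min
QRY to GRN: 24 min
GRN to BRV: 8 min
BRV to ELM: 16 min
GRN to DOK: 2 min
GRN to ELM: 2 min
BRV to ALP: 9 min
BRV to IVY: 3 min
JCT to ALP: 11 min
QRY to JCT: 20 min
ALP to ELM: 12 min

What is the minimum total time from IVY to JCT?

Settle nodes by increasing distance from IVY:
IVY: 0
BRV: 3  (via IVY)
GRN: 4  (via IVY)
DOK: 6  (via GRN)
ELM: 6  (via GRN)
ALP: 12  (via BRV)
QRY: 15  (via DOK)
JCT: 23  (via ALP)
Shortest route: IVY–BRV–ALP–JCT = 23 min.

23 min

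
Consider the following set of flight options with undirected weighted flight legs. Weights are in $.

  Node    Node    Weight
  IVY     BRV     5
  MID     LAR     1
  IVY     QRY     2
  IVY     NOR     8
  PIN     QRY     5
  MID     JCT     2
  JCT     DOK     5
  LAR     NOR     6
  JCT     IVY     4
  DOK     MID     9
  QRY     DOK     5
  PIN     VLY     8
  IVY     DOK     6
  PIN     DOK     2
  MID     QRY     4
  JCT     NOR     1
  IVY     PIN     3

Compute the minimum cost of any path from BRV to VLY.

Candidate routes:
BRV - IVY - DOK - PIN - VLY: 5+6+2+8 = 21
BRV - IVY - QRY - PIN - VLY: 5+2+5+8 = 20
BRV - IVY - PIN - VLY: 5+3+8 = 16
The minimum is $16 via BRV - IVY - PIN - VLY.

$16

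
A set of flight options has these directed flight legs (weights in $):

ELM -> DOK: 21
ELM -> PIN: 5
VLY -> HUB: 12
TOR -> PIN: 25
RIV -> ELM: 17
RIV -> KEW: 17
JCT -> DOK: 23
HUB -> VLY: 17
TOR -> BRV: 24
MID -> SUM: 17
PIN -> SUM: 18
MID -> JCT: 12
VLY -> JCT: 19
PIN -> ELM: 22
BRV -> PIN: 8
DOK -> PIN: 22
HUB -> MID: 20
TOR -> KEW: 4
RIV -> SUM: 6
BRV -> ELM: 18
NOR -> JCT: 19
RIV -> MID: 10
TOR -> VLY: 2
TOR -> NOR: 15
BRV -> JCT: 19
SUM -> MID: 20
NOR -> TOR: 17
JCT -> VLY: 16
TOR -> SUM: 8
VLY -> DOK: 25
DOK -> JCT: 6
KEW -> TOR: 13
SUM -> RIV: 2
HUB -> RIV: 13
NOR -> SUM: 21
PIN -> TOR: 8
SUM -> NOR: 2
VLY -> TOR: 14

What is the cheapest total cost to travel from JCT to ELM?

Settle nodes by increasing distance from JCT:
JCT: 0
VLY: 16  (via JCT)
DOK: 23  (via JCT)
HUB: 28  (via VLY)
TOR: 30  (via VLY)
KEW: 34  (via TOR)
SUM: 38  (via TOR)
RIV: 40  (via SUM)
NOR: 40  (via SUM)
PIN: 45  (via DOK)
MID: 48  (via HUB)
BRV: 54  (via TOR)
ELM: 57  (via RIV)
Shortest route: JCT → VLY → TOR → SUM → RIV → ELM = $57.

$57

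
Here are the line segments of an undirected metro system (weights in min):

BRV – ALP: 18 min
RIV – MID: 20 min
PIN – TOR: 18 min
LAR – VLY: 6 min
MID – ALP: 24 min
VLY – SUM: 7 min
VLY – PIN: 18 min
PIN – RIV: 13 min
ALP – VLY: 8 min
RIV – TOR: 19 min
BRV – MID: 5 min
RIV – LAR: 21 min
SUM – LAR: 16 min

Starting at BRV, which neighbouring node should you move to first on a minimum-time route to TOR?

MID

Compare a few routes:
BRV → ALP → VLY → PIN → TOR: 18+8+18+18 = 62
BRV → MID → RIV → PIN → TOR: 5+20+13+18 = 56
BRV → MID → RIV → TOR: 5+20+19 = 44
Cheapest is BRV → MID → RIV → TOR at 44 min.
So from BRV the first move is to MID.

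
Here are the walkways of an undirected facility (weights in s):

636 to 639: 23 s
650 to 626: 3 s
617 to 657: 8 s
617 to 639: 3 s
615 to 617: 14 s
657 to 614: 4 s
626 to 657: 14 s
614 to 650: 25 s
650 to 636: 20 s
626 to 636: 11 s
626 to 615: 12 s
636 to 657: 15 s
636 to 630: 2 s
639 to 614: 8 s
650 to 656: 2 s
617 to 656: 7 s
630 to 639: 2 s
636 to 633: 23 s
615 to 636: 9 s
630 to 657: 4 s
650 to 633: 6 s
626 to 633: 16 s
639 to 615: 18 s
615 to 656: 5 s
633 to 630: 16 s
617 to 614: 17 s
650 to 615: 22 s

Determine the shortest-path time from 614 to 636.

10 s

Compare a few routes:
614 - 657 - 630 - 636: 4+4+2 = 10
614 - 639 - 630 - 636: 8+2+2 = 12
The minimum is 10 s via 614 - 657 - 630 - 636.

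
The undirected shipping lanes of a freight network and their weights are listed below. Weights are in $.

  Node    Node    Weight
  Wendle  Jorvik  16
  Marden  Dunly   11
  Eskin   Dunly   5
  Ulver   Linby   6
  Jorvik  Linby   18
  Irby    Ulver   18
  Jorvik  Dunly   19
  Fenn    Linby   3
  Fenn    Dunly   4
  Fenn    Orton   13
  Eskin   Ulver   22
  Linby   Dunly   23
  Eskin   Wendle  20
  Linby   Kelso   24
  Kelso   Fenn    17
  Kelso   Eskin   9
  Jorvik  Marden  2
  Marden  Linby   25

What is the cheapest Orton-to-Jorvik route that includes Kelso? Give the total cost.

$57

Best Orton to Kelso: Orton–Fenn–Kelso costing 30
Best Kelso to Jorvik: Kelso–Eskin–Dunly–Marden–Jorvik costing 27
Total via Kelso: 30 + 27 = $57.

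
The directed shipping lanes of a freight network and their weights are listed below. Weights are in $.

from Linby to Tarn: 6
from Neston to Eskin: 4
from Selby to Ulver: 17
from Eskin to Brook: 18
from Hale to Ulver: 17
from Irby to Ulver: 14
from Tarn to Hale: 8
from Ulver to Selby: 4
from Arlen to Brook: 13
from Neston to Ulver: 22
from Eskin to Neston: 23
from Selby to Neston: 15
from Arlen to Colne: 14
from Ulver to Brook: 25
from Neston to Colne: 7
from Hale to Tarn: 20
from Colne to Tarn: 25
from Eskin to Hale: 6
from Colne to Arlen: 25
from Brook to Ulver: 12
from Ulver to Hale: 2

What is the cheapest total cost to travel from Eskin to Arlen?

Enumerating some paths:
Eskin - Neston - Colne - Arlen: 23+7+25 = 55
Eskin - Hale - Ulver - Selby - Neston - Colne - Arlen: 6+17+4+15+7+25 = 74
Cheapest is Eskin - Neston - Colne - Arlen at $55.

$55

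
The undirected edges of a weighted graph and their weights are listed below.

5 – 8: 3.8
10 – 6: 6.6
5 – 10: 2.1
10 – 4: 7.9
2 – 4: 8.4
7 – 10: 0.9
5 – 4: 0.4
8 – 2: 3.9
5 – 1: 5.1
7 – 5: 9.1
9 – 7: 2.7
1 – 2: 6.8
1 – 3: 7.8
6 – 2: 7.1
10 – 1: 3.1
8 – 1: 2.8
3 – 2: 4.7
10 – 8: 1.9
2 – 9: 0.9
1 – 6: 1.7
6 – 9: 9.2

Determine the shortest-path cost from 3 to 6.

9.5

Candidate routes:
3 → 2 → 6: 4.7+7.1 = 11.8
3 → 2 → 8 → 1 → 6: 4.7+3.9+2.8+1.7 = 13.1
3 → 1 → 6: 7.8+1.7 = 9.5
The minimum is 9.5 via 3 → 1 → 6.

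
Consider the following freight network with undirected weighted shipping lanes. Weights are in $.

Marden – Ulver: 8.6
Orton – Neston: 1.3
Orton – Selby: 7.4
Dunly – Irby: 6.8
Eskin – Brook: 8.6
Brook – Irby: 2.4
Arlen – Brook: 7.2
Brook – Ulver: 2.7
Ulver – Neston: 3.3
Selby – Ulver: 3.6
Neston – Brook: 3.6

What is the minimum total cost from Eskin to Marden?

Settle nodes by increasing distance from Eskin:
Eskin: 0
Brook: 8.6  (via Eskin)
Irby: 11  (via Brook)
Ulver: 11.3  (via Brook)
Neston: 12.2  (via Brook)
Orton: 13.5  (via Neston)
Selby: 14.9  (via Ulver)
Arlen: 15.8  (via Brook)
Dunly: 17.8  (via Irby)
Marden: 19.9  (via Ulver)
Shortest route: Eskin–Brook–Ulver–Marden = $19.9.

$19.9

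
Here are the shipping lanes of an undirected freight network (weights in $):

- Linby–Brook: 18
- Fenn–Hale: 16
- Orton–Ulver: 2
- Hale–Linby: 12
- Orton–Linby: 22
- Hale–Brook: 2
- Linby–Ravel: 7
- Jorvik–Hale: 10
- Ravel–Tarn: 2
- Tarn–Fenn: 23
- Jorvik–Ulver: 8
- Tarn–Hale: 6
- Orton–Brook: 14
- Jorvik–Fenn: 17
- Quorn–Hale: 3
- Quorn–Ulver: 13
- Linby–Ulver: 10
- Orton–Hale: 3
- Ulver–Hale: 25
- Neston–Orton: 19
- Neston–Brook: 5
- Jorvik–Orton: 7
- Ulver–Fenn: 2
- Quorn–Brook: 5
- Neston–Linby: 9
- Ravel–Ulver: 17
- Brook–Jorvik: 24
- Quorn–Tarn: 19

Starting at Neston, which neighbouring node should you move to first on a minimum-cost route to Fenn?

Compare a few routes:
Neston–Linby–Ulver–Fenn: 9+10+2 = 21
Neston–Brook–Hale–Orton–Ulver–Fenn: 5+2+3+2+2 = 14
Neston–Orton–Ulver–Fenn: 19+2+2 = 23
Neston–Brook–Quorn–Hale–Orton–Ulver–Fenn: 5+5+3+3+2+2 = 20
Cheapest is Neston–Brook–Hale–Orton–Ulver–Fenn at $14.
So from Neston the first move is to Brook.

Brook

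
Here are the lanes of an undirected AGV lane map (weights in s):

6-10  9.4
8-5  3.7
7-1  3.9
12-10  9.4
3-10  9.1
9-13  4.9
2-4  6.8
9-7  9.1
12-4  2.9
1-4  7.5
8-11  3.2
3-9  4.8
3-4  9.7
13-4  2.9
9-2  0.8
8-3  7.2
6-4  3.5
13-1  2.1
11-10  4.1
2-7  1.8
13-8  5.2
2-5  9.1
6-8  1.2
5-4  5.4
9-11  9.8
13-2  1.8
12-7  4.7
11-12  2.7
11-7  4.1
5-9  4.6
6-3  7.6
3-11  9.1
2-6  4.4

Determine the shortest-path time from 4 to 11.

5.6 s

Compare a few routes:
4 → 13 → 2 → 7 → 11: 2.9+1.8+1.8+4.1 = 10.6
4 → 12 → 11: 2.9+2.7 = 5.6
4 → 6 → 8 → 11: 3.5+1.2+3.2 = 7.9
Cheapest is 4 → 12 → 11 at 5.6 s.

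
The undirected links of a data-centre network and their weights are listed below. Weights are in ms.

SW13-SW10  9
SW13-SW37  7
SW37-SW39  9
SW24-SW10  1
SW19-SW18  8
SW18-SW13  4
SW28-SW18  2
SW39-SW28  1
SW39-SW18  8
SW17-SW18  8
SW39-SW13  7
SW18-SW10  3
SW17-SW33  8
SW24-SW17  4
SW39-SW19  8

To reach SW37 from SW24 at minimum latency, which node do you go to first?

SW10

Compare a few routes:
SW24 → SW10 → SW18 → SW13 → SW37: 1+3+4+7 = 15
SW24 → SW10 → SW18 → SW28 → SW39 → SW37: 1+3+2+1+9 = 16
The minimum is 15 ms via SW24 → SW10 → SW18 → SW13 → SW37.
So from SW24 the first move is to SW10.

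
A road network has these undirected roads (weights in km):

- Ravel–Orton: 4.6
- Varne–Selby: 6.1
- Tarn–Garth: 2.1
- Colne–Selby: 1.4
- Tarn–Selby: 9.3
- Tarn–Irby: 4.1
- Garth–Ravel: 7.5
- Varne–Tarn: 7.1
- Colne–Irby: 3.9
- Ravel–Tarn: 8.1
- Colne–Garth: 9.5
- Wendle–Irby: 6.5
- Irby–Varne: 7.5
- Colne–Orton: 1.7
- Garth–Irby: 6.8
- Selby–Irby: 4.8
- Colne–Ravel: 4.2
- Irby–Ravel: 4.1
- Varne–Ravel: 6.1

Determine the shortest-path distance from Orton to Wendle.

Running Dijkstra from Orton:
Orton: 0
Colne: 1.7  (via Orton)
Selby: 3.1  (via Colne)
Ravel: 4.6  (via Orton)
Irby: 5.6  (via Colne)
Varne: 9.2  (via Selby)
Tarn: 9.7  (via Irby)
Garth: 11.2  (via Colne)
Wendle: 12.1  (via Irby)
Shortest route: Orton–Colne–Irby–Wendle = 12.1 km.

12.1 km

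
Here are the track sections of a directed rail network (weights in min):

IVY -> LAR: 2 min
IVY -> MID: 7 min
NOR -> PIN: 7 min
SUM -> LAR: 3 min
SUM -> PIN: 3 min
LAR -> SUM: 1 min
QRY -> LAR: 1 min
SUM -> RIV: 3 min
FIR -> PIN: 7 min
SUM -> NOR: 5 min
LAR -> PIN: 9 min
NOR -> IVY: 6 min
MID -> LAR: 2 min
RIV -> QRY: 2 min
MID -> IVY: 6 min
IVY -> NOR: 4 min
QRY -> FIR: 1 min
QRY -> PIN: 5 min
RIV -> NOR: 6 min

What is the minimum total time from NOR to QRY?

14 min

Compare a few routes:
NOR → IVY → LAR → SUM → RIV → QRY: 6+2+1+3+2 = 14
NOR → IVY → MID → LAR → SUM → RIV → QRY: 6+7+2+1+3+2 = 21
The minimum is 14 min via NOR → IVY → LAR → SUM → RIV → QRY.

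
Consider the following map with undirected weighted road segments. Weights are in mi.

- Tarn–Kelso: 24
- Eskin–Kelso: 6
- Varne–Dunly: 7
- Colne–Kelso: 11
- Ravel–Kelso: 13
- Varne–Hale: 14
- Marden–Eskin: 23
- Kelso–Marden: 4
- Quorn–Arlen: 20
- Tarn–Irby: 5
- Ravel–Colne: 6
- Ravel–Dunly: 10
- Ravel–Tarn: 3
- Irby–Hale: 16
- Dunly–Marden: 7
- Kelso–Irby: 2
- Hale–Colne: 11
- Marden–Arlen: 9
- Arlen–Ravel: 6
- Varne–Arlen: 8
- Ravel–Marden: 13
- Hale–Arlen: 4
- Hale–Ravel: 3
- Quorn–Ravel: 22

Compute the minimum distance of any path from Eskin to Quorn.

38 mi

Enumerating some paths:
Eskin - Kelso - Marden - Arlen - Quorn: 6+4+9+20 = 39
Eskin - Kelso - Irby - Tarn - Ravel - Quorn: 6+2+5+3+22 = 38
Cheapest is Eskin - Kelso - Irby - Tarn - Ravel - Quorn at 38 mi.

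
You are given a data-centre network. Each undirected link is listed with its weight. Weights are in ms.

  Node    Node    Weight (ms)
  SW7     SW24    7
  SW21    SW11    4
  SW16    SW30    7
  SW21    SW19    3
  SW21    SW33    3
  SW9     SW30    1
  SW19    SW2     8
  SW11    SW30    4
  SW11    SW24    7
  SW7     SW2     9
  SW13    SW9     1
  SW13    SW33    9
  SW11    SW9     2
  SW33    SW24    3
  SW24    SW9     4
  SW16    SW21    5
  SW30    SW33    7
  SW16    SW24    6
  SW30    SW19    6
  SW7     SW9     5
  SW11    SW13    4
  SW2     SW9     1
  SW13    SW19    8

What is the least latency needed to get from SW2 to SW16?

Enumerating some paths:
SW2–SW9–SW24–SW16: 1+4+6 = 11
SW2–SW9–SW30–SW16: 1+1+7 = 9
Cheapest is SW2–SW9–SW30–SW16 at 9 ms.

9 ms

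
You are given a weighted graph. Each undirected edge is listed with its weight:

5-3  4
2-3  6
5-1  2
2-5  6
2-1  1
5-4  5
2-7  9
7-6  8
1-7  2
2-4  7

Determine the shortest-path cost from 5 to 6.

Candidate routes:
5–1–7–6: 2+2+8 = 12
5–2–1–7–6: 6+1+2+8 = 17
Cheapest is 5–1–7–6 at 12.

12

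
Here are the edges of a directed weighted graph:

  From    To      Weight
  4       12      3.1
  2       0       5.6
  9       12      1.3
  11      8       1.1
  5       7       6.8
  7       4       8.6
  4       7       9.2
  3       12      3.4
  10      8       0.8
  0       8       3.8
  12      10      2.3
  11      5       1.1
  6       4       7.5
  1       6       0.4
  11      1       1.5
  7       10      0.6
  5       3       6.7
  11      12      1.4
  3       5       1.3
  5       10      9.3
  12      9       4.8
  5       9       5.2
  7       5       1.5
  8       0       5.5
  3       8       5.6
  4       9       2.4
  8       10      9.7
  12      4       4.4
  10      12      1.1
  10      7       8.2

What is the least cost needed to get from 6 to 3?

Shortest distances from 6:
6: 0
4: 7.5  (via 6)
9: 9.9  (via 4)
12: 10.6  (via 4)
10: 12.9  (via 12)
8: 13.7  (via 10)
7: 16.7  (via 4)
5: 18.2  (via 7)
0: 19.2  (via 8)
3: 24.9  (via 5)
Shortest route: 6 → 4 → 7 → 5 → 3 = 24.9.

24.9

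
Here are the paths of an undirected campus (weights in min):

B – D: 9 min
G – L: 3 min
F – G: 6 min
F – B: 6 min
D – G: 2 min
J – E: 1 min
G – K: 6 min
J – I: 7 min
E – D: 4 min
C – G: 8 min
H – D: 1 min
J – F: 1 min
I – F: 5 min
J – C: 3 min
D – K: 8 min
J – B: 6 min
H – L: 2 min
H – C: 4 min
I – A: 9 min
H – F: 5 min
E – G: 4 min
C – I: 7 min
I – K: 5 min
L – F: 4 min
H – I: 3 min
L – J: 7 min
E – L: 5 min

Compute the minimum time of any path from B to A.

Candidate routes:
B → J → F → I → A: 6+1+5+9 = 21
B → F → I → A: 6+5+9 = 20
The minimum is 20 min via B → F → I → A.

20 min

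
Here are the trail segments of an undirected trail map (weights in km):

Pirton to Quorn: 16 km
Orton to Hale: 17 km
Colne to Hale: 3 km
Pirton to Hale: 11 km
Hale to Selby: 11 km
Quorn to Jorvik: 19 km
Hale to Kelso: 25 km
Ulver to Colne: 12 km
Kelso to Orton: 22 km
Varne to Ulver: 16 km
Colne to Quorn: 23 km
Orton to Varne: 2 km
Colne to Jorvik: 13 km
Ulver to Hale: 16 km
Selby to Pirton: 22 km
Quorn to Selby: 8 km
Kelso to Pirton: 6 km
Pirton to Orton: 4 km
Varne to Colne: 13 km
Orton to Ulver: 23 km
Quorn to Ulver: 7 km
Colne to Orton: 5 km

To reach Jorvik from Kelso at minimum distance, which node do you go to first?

Compare a few routes:
Kelso - Pirton - Orton - Colne - Jorvik: 6+4+5+13 = 28
Kelso - Pirton - Hale - Colne - Jorvik: 6+11+3+13 = 33
The minimum is 28 km via Kelso - Pirton - Orton - Colne - Jorvik.
So from Kelso the first move is to Pirton.

Pirton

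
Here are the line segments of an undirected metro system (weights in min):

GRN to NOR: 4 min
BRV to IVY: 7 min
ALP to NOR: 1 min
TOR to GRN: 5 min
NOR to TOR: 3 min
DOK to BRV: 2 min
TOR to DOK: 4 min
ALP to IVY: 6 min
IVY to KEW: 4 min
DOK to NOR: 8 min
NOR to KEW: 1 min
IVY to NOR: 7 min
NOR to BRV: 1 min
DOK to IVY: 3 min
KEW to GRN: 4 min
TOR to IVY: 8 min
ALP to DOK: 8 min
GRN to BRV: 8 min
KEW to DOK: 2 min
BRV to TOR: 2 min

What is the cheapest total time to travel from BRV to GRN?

5 min

Settle nodes by increasing distance from BRV:
BRV: 0
NOR: 1  (via BRV)
DOK: 2  (via BRV)
TOR: 2  (via BRV)
KEW: 2  (via NOR)
ALP: 2  (via NOR)
GRN: 5  (via NOR)
Shortest route: BRV → NOR → GRN = 5 min.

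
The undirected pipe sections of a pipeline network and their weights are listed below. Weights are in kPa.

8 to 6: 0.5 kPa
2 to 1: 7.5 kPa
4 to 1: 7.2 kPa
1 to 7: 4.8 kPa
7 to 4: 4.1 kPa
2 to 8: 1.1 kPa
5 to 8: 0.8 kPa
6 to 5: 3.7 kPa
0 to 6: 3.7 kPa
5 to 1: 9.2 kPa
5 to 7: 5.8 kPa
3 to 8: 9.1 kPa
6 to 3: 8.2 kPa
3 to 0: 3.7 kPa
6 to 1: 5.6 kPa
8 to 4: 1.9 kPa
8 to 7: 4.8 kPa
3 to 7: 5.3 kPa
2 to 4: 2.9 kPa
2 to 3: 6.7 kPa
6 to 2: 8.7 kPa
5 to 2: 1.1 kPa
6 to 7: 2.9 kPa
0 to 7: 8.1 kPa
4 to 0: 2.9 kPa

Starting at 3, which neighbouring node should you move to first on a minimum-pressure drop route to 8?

Candidate routes:
3 → 0 → 6 → 8: 3.7+3.7+0.5 = 7.9
3 → 2 → 8: 6.7+1.1 = 7.8
3 → 0 → 4 → 8: 3.7+2.9+1.9 = 8.5
3 → 2 → 5 → 8: 6.7+1.1+0.8 = 8.6
The minimum is 7.8 kPa via 3 → 2 → 8.
So from 3 the first move is to 2.

2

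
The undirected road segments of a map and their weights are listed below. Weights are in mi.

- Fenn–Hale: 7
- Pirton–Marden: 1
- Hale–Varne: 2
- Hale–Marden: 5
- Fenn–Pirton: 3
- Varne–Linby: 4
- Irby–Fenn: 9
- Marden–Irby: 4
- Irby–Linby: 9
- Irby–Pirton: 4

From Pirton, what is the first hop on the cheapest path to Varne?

Candidate routes:
Pirton - Irby - Linby - Varne: 4+9+4 = 17
Pirton - Marden - Hale - Varne: 1+5+2 = 8
Pirton - Fenn - Hale - Varne: 3+7+2 = 12
Pirton - Irby - Marden - Hale - Varne: 4+4+5+2 = 15
The minimum is 8 mi via Pirton - Marden - Hale - Varne.
So from Pirton the first move is to Marden.

Marden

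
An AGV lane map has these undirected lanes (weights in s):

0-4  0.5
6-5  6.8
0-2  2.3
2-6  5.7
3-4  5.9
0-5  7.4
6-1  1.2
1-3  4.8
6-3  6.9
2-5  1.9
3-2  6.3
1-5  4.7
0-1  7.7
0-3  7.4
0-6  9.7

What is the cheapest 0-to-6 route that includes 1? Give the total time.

8.9 s

Shortest 0→1: 0 → 1 = 7.7
Best 1 to 6: 1 → 6 costing 1.2
Total via 1: 7.7 + 1.2 = 8.9 s.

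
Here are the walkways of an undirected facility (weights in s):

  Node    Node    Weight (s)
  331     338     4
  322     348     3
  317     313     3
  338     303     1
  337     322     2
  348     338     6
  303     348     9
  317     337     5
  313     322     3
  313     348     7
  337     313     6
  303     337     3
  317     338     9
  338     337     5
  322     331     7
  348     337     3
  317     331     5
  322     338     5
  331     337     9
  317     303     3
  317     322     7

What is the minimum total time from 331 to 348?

Shortest distances from 331:
331: 0
338: 4  (via 331)
317: 5  (via 331)
303: 5  (via 338)
322: 7  (via 331)
313: 8  (via 317)
337: 8  (via 303)
348: 10  (via 338)
Shortest route: 331 → 338 → 348 = 10 s.

10 s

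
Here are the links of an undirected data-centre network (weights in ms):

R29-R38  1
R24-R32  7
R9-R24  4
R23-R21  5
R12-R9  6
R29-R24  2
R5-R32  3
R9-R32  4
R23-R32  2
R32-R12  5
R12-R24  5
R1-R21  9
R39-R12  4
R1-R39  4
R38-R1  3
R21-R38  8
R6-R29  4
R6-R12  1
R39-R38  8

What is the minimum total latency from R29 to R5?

12 ms

Running Dijkstra from R29:
R29: 0
R38: 1  (via R29)
R24: 2  (via R29)
R1: 4  (via R38)
R6: 4  (via R29)
R12: 5  (via R6)
R9: 6  (via R24)
R39: 8  (via R1)
R32: 9  (via R24)
R21: 9  (via R38)
R23: 11  (via R32)
R5: 12  (via R32)
Shortest route: R29–R24–R32–R5 = 12 ms.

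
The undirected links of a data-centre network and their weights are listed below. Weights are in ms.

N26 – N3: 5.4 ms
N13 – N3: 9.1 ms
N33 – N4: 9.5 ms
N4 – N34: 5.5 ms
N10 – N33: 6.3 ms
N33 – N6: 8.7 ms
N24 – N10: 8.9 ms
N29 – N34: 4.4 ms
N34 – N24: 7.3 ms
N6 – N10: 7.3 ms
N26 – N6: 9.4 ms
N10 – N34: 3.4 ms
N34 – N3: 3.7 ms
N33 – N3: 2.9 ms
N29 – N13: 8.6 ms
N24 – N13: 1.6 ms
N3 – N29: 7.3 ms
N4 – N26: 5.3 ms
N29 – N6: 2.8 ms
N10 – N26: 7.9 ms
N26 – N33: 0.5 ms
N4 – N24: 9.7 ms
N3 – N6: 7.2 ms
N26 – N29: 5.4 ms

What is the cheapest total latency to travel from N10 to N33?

Settle nodes by increasing distance from N10:
N10: 0
N34: 3.4  (via N10)
N33: 6.3  (via N10)
Shortest route: N10 → N33 = 6.3 ms.

6.3 ms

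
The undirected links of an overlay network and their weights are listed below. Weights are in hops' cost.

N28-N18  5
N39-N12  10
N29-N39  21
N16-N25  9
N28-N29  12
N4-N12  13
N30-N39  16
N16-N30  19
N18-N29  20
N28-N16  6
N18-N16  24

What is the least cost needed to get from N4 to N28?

Compare a few routes:
N4–N12–N39–N30–N16–N18–N28: 13+10+16+19+24+5 = 87
N4–N12–N39–N30–N16–N28: 13+10+16+19+6 = 64
N4–N12–N39–N29–N28: 13+10+21+12 = 56
N4–N12–N39–N29–N18–N28: 13+10+21+20+5 = 69
The minimum is 56 hops' cost via N4–N12–N39–N29–N28.

56 hops' cost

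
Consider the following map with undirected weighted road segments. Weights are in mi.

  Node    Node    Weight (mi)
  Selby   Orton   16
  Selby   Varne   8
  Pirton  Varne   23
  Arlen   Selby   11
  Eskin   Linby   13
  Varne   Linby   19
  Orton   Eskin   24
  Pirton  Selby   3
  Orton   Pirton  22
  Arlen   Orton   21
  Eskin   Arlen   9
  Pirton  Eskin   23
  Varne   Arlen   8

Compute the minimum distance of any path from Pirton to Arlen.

Compare a few routes:
Pirton → Selby → Varne → Arlen: 3+8+8 = 19
Pirton → Selby → Arlen: 3+11 = 14
Pirton → Varne → Arlen: 23+8 = 31
The minimum is 14 mi via Pirton → Selby → Arlen.

14 mi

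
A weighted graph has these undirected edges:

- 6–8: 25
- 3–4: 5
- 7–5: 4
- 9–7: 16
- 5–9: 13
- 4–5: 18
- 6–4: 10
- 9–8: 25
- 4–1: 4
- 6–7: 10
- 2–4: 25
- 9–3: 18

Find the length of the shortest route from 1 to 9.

27

Shortest distances from 1:
1: 0
4: 4  (via 1)
3: 9  (via 4)
6: 14  (via 4)
5: 22  (via 4)
7: 24  (via 6)
9: 27  (via 3)
Shortest route: 1–4–3–9 = 27.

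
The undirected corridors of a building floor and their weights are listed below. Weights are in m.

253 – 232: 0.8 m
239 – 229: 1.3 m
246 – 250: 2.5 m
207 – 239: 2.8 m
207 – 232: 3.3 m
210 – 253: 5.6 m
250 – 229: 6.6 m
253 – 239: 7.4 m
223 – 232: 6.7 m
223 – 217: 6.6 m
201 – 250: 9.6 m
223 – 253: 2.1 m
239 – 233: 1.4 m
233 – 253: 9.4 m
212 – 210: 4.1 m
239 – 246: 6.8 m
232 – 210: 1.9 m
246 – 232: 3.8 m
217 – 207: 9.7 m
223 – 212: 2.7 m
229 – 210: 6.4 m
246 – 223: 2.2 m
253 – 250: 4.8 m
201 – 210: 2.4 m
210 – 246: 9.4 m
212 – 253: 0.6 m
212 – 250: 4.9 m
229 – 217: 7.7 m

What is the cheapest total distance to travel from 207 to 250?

8.9 m

Running Dijkstra from 207:
207: 0
239: 2.8  (via 207)
232: 3.3  (via 207)
253: 4.1  (via 232)
229: 4.1  (via 239)
233: 4.2  (via 239)
212: 4.7  (via 253)
210: 5.2  (via 232)
223: 6.2  (via 253)
246: 7.1  (via 232)
201: 7.6  (via 210)
250: 8.9  (via 253)
Shortest route: 207–232–253–250 = 8.9 m.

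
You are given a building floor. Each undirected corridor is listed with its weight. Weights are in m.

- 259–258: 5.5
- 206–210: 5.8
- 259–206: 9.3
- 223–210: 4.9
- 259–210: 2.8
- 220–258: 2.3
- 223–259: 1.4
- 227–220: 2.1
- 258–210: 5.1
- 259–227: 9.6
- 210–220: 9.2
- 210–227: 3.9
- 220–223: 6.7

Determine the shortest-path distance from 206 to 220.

11.8 m

Enumerating some paths:
206 → 210 → 227 → 220: 5.8+3.9+2.1 = 11.8
206 → 210 → 258 → 220: 5.8+5.1+2.3 = 13.2
Cheapest is 206 → 210 → 227 → 220 at 11.8 m.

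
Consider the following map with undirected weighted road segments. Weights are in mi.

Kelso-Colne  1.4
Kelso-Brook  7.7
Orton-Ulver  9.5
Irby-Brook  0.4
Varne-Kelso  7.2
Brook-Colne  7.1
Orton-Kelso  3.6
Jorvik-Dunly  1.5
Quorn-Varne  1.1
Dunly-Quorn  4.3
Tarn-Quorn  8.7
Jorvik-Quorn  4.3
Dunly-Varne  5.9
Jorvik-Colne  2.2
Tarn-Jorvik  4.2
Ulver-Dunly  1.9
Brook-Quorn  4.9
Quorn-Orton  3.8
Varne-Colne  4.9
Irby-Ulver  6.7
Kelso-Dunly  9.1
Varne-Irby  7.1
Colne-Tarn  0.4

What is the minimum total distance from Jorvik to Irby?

Settle nodes by increasing distance from Jorvik:
Jorvik: 0
Dunly: 1.5  (via Jorvik)
Colne: 2.2  (via Jorvik)
Tarn: 2.6  (via Colne)
Ulver: 3.4  (via Dunly)
Kelso: 3.6  (via Colne)
Quorn: 4.3  (via Jorvik)
Varne: 5.4  (via Quorn)
Orton: 7.2  (via Kelso)
Brook: 9.2  (via Quorn)
Irby: 9.6  (via Brook)
Shortest route: Jorvik–Quorn–Brook–Irby = 9.6 mi.

9.6 mi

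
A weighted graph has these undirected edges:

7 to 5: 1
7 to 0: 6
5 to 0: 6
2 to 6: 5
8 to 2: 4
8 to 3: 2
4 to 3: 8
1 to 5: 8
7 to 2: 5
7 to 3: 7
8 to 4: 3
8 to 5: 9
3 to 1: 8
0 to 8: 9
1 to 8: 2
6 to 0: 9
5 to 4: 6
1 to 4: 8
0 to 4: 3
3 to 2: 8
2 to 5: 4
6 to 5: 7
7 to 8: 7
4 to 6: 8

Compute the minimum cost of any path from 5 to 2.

4

Shortest distances from 5:
5: 0
7: 1  (via 5)
2: 4  (via 5)
Shortest route: 5–2 = 4.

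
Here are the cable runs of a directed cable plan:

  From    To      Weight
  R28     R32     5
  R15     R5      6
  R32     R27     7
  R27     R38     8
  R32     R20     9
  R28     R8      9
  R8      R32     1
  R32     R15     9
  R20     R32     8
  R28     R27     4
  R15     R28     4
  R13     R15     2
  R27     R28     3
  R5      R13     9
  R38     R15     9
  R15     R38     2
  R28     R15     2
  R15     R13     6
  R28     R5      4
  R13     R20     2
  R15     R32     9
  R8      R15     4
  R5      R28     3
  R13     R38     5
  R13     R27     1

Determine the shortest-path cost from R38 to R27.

16

Shortest distances from R38:
R38: 0
R15: 9  (via R38)
R28: 13  (via R15)
R5: 15  (via R15)
R13: 15  (via R15)
R27: 16  (via R13)
Shortest route: R38 → R15 → R13 → R27 = 16.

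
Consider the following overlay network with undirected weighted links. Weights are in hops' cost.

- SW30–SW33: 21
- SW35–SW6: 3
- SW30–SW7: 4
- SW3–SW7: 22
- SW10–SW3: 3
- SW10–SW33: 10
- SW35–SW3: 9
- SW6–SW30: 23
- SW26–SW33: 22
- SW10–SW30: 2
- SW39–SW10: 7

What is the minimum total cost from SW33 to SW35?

22 hops' cost

Candidate routes:
SW33 - SW30 - SW10 - SW3 - SW35: 21+2+3+9 = 35
SW33 - SW10 - SW3 - SW35: 10+3+9 = 22
SW33 - SW10 - SW30 - SW6 - SW35: 10+2+23+3 = 38
The minimum is 22 hops' cost via SW33 - SW10 - SW3 - SW35.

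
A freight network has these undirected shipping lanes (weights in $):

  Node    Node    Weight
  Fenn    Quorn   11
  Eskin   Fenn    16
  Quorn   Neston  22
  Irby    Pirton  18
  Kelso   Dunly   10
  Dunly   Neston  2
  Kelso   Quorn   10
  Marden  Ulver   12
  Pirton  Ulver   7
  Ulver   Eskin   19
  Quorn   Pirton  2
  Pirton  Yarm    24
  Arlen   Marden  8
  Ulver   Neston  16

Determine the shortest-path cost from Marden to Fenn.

$32

Compare a few routes:
Marden - Ulver - Neston - Quorn - Fenn: 12+16+22+11 = 61
Marden - Ulver - Pirton - Quorn - Fenn: 12+7+2+11 = 32
Marden - Ulver - Eskin - Fenn: 12+19+16 = 47
Marden - Ulver - Neston - Dunly - Kelso - Quorn - Fenn: 12+16+2+10+10+11 = 61
The minimum is $32 via Marden - Ulver - Pirton - Quorn - Fenn.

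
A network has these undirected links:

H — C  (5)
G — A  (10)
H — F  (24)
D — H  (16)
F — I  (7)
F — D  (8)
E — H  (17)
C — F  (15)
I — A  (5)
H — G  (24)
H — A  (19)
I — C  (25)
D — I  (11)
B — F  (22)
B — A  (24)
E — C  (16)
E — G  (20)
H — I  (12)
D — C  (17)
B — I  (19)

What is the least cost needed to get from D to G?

Running Dijkstra from D:
D: 0
F: 8  (via D)
I: 11  (via D)
A: 16  (via I)
H: 16  (via D)
C: 17  (via D)
G: 26  (via A)
Shortest route: D–I–A–G = 26.

26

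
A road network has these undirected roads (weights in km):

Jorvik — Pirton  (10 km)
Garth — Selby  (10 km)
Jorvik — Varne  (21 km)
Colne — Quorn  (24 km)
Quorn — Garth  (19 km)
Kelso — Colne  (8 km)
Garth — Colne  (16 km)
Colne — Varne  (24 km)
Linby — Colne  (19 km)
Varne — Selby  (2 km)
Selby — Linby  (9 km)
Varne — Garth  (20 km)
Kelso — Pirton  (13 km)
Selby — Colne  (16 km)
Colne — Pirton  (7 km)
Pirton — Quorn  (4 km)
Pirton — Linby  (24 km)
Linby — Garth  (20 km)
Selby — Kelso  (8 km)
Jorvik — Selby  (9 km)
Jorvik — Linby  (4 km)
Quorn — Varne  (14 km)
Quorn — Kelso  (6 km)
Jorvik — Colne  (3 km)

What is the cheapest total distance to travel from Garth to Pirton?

Shortest distances from Garth:
Garth: 0
Selby: 10  (via Garth)
Varne: 12  (via Selby)
Colne: 16  (via Garth)
Kelso: 18  (via Selby)
Jorvik: 19  (via Selby)
Linby: 19  (via Selby)
Quorn: 19  (via Garth)
Pirton: 23  (via Colne)
Shortest route: Garth → Colne → Pirton = 23 km.

23 km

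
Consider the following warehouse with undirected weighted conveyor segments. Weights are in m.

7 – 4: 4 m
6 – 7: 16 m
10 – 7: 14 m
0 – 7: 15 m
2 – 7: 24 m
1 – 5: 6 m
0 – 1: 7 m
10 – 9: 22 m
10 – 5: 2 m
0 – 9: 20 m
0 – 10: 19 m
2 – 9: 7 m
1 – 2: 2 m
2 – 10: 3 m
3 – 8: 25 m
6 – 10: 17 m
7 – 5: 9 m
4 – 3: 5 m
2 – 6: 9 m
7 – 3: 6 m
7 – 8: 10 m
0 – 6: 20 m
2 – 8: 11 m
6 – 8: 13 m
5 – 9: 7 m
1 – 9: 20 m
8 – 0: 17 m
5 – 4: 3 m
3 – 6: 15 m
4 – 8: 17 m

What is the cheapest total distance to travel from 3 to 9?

Candidate routes:
3–7–4–5–9: 6+4+3+7 = 20
3–7–5–9: 6+9+7 = 22
3–4–5–10–2–9: 5+3+2+3+7 = 20
3–4–5–9: 5+3+7 = 15
Cheapest is 3–4–5–9 at 15 m.

15 m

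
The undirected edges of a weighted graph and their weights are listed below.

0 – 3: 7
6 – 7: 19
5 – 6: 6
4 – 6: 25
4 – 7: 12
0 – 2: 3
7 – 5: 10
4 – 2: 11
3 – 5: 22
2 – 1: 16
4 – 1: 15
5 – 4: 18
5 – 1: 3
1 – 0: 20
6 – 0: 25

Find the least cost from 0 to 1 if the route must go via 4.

29

Shortest 0→4: 0–2–4 = 14
Best 4 to 1: 4–1 costing 15
Total via 4: 14 + 15 = 29.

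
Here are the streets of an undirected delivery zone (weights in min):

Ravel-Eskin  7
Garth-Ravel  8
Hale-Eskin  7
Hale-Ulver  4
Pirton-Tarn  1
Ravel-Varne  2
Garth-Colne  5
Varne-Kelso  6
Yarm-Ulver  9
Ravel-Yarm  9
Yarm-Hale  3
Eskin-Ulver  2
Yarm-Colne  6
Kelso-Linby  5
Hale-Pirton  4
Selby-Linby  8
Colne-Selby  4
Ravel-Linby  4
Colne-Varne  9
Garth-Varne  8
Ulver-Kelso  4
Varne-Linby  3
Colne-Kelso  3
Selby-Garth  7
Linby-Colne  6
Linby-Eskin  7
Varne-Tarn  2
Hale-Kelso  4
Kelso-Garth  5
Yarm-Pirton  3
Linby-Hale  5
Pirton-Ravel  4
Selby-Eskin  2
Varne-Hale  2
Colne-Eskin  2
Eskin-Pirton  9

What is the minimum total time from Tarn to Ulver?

8 min

Compare a few routes:
Tarn - Pirton - Hale - Ulver: 1+4+4 = 9
Tarn - Varne - Hale - Ulver: 2+2+4 = 8
Cheapest is Tarn - Varne - Hale - Ulver at 8 min.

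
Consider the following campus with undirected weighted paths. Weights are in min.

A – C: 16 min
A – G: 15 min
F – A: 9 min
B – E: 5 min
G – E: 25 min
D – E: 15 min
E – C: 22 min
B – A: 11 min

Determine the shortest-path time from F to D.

40 min

Candidate routes:
F–A–B–E–D: 9+11+5+15 = 40
F–A–C–E–D: 9+16+22+15 = 62
Cheapest is F–A–B–E–D at 40 min.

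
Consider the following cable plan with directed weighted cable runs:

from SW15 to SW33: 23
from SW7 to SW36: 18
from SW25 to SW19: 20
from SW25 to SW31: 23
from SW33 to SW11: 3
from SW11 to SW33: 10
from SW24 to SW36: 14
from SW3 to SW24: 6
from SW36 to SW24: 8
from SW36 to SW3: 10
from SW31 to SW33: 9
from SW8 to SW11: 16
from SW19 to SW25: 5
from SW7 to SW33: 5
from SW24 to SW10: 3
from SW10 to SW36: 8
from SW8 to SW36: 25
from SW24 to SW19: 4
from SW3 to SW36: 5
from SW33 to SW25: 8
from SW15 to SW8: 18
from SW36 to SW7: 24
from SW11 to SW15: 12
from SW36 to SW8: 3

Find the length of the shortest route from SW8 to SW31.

Shortest distances from SW8:
SW8: 0
SW11: 16  (via SW8)
SW36: 25  (via SW8)
SW33: 26  (via SW11)
SW15: 28  (via SW11)
SW24: 33  (via SW36)
SW25: 34  (via SW33)
SW3: 35  (via SW36)
SW10: 36  (via SW24)
SW19: 37  (via SW24)
SW7: 49  (via SW36)
SW31: 57  (via SW25)
Shortest route: SW8–SW11–SW33–SW25–SW31 = 57.

57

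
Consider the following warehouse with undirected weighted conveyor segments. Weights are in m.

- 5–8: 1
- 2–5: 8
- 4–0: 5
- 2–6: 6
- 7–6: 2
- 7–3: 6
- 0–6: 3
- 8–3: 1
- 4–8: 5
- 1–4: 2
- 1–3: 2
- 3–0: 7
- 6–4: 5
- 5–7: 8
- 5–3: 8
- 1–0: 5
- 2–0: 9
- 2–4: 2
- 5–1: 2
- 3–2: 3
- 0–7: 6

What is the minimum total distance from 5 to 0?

7 m

Settle nodes by increasing distance from 5:
5: 0
8: 1  (via 5)
1: 2  (via 5)
3: 2  (via 8)
4: 4  (via 1)
2: 5  (via 3)
0: 7  (via 1)
Shortest route: 5 → 1 → 0 = 7 m.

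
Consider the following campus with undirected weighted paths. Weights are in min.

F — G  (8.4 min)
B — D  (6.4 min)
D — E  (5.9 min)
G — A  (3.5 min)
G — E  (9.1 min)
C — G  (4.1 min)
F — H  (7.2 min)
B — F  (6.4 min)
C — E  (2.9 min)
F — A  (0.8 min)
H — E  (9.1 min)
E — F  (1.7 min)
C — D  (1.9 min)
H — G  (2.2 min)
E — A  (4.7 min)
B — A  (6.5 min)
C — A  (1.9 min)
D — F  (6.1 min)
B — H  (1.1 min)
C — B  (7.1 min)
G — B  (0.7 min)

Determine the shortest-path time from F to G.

Compare a few routes:
F - A - G: 0.8+3.5 = 4.3
F - A - C - G: 0.8+1.9+4.1 = 6.8
The minimum is 4.3 min via F - A - G.

4.3 min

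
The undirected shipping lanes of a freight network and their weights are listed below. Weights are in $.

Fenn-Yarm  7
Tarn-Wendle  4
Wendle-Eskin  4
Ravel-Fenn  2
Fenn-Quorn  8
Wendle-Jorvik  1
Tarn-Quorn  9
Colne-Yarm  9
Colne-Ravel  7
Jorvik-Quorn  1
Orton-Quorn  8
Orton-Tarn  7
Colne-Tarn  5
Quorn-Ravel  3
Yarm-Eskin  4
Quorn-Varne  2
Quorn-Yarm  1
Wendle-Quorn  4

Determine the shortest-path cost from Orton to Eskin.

$13

Candidate routes:
Orton → Tarn → Wendle → Eskin: 7+4+4 = 15
Orton → Quorn → Jorvik → Wendle → Eskin: 8+1+1+4 = 14
Orton → Quorn → Yarm → Eskin: 8+1+4 = 13
Cheapest is Orton → Quorn → Yarm → Eskin at $13.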